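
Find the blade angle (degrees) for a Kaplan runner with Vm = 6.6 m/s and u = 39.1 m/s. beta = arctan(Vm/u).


beta = arctan(6.6 / 39.1) = 9.5811 degrees


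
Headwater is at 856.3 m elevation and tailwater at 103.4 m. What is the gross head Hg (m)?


Hg = 856.3 - 103.4 = 752.9000 m


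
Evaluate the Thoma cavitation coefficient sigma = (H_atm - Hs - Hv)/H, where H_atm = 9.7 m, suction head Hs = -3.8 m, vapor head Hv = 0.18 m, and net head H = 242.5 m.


sigma = (9.7 - (-3.8) - 0.18) / 242.5 = 0.0549


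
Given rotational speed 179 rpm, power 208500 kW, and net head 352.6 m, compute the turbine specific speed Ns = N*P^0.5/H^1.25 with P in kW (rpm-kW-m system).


Ns = 179 * 208500^0.5 / 352.6^1.25 = 53.4938


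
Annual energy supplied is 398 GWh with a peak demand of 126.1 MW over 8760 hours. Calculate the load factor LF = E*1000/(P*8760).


LF = 398 * 1000 / (126.1 * 8760) = 0.3603


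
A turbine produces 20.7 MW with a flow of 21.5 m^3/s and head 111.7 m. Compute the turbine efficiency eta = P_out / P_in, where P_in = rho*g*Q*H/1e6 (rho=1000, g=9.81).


P_in = 1000 * 9.81 * 21.5 * 111.7 / 1e6 = 23.5592 MW
eta = 20.7 / 23.5592 = 0.8786


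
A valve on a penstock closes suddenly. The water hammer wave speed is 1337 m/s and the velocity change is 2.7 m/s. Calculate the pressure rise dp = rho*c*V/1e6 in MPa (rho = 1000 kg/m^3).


dp = 1000 * 1337 * 2.7 / 1e6 = 3.6099 MPa


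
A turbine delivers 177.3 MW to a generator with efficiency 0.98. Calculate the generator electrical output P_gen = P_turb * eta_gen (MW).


P_gen = 177.3 * 0.98 = 173.7540 MW


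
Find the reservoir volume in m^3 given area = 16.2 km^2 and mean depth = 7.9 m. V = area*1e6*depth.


V = 16.2 * 1e6 * 7.9 = 1.2798e+08 m^3


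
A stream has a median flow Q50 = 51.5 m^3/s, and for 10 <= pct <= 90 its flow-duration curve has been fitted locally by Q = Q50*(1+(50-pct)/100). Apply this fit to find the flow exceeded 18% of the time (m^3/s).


Q = 51.5 * (1 + (50 - 18)/100) = 67.9800 m^3/s


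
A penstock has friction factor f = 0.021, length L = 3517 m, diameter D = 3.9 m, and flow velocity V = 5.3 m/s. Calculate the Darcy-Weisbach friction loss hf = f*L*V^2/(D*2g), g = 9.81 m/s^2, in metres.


hf = 0.021 * 3517 * 5.3^2 / (3.9 * 2 * 9.81) = 27.1131 m


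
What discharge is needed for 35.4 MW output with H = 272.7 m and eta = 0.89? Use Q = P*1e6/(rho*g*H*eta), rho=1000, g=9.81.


Q = 35.4 * 1e6 / (1000 * 9.81 * 272.7 * 0.89) = 14.8682 m^3/s


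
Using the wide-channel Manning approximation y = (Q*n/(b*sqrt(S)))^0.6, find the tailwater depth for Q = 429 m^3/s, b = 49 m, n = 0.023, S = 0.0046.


y = (429 * 0.023 / (49 * 0.0046^0.5))^0.6 = 1.9212 m


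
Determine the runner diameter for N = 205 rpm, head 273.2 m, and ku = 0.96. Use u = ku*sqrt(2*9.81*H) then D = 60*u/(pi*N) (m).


u = 0.96 * sqrt(2*9.81*273.2) = 70.2847 m/s
D = 60 * 70.2847 / (pi * 205) = 6.5480 m


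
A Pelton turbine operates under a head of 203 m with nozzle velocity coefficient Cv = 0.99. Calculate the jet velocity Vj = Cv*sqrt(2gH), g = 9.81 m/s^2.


Vj = 0.99 * sqrt(2*9.81*203) = 62.4788 m/s


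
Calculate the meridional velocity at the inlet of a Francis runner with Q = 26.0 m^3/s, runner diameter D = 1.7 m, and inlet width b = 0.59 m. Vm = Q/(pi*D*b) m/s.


Vm = 26.0 / (pi * 1.7 * 0.59) = 8.2513 m/s


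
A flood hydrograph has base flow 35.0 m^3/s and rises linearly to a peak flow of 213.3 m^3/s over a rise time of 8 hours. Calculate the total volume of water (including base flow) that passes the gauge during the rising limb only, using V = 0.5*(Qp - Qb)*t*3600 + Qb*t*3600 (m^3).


V = 0.5*(213.3 - 35.0)*8*3600 + 35.0*8*3600 = 3.5755e+06 m^3


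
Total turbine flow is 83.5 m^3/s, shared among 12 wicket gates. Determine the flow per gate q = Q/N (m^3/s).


q = 83.5 / 12 = 6.9583 m^3/s


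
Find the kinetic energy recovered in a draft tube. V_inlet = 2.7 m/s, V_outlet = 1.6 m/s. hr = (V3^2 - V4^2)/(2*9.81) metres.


hr = (2.7^2 - 1.6^2) / (2*9.81) = 0.2411 m


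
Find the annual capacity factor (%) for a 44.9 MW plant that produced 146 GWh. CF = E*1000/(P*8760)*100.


CF = 146 * 1000 / (44.9 * 8760) * 100 = 37.1195 %


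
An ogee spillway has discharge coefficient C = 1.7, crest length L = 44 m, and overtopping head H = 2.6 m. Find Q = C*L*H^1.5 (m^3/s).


Q = 1.7 * 44 * 2.6^1.5 = 313.5896 m^3/s


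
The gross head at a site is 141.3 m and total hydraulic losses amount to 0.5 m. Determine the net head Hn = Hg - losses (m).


Hn = 141.3 - 0.5 = 140.8000 m


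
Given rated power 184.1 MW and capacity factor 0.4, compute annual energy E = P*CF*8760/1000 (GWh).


E = 184.1 * 0.4 * 8760 / 1000 = 645.0864 GWh


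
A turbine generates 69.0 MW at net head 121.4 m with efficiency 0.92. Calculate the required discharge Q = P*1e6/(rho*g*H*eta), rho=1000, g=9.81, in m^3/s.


Q = 69.0 * 1e6 / (1000 * 9.81 * 121.4 * 0.92) = 62.9758 m^3/s


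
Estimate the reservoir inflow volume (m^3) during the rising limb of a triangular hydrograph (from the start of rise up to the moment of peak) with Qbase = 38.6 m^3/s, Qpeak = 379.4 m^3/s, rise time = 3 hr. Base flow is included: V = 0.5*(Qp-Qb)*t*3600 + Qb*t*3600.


V = 0.5*(379.4 - 38.6)*3*3600 + 38.6*3*3600 = 2.2572e+06 m^3


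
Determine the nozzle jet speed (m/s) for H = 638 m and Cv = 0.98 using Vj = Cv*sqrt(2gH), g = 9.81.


Vj = 0.98 * sqrt(2*9.81*638) = 109.6443 m/s


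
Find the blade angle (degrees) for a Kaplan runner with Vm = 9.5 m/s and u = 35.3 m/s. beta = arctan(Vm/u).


beta = arctan(9.5 / 35.3) = 15.0627 degrees


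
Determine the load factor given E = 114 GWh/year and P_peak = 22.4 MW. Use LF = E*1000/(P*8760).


LF = 114 * 1000 / (22.4 * 8760) = 0.5810


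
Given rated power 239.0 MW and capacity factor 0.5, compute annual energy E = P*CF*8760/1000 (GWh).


E = 239.0 * 0.5 * 8760 / 1000 = 1046.8200 GWh


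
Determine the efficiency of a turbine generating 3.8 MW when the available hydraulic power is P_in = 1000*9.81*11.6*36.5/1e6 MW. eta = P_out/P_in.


P_in = 1000 * 9.81 * 11.6 * 36.5 / 1e6 = 4.1536 MW
eta = 3.8 / 4.1536 = 0.9149


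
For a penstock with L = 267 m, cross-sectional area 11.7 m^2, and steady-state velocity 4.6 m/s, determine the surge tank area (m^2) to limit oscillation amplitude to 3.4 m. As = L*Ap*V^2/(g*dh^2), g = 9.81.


As = 267 * 11.7 * 4.6^2 / (9.81 * 3.4^2) = 582.8891 m^2


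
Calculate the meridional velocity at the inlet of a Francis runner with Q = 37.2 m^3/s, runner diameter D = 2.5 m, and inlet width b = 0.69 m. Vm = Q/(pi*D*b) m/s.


Vm = 37.2 / (pi * 2.5 * 0.69) = 6.8644 m/s


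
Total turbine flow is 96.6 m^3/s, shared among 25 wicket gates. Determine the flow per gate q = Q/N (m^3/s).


q = 96.6 / 25 = 3.8640 m^3/s


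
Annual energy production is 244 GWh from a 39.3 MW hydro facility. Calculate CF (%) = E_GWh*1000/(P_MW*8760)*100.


CF = 244 * 1000 / (39.3 * 8760) * 100 = 70.8750 %


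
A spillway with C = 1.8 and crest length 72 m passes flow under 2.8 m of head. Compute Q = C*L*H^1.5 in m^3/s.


Q = 1.8 * 72 * 2.8^1.5 = 607.2144 m^3/s


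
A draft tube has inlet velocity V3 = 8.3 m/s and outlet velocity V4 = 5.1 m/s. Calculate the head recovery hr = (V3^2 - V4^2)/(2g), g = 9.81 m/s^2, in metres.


hr = (8.3^2 - 5.1^2) / (2*9.81) = 2.1855 m


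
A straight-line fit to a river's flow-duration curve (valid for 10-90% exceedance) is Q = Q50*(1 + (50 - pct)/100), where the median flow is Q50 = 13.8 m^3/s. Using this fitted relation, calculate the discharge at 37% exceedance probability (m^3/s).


Q = 13.8 * (1 + (50 - 37)/100) = 15.5940 m^3/s


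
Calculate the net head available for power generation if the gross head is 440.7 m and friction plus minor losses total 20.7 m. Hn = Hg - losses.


Hn = 440.7 - 20.7 = 420.0000 m


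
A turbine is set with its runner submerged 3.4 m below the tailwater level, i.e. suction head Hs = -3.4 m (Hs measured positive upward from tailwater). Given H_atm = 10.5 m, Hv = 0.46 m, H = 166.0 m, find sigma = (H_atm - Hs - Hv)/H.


sigma = (10.5 - (-3.4) - 0.46) / 166.0 = 0.0810


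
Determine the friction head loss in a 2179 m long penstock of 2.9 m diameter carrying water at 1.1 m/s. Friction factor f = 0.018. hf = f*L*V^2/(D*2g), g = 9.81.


hf = 0.018 * 2179 * 1.1^2 / (2.9 * 2 * 9.81) = 0.8341 m


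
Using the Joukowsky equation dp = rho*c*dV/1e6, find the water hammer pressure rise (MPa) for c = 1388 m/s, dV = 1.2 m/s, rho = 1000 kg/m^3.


dp = 1000 * 1388 * 1.2 / 1e6 = 1.6656 MPa


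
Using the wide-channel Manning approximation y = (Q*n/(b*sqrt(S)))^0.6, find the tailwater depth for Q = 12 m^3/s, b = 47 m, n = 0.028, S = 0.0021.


y = (12 * 0.028 / (47 * 0.0021^0.5))^0.6 = 0.3280 m


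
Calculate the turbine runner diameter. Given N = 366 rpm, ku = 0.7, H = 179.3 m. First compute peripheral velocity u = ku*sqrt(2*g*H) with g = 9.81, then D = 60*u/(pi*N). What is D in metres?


u = 0.7 * sqrt(2*9.81*179.3) = 41.5181 m/s
D = 60 * 41.5181 / (pi * 366) = 2.1665 m


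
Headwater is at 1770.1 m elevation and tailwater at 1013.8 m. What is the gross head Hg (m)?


Hg = 1770.1 - 1013.8 = 756.3000 m


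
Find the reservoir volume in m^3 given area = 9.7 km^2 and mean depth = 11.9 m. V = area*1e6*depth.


V = 9.7 * 1e6 * 11.9 = 1.1543e+08 m^3


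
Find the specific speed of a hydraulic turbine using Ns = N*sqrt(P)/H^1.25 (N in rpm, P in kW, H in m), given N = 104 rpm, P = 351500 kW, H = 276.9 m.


Ns = 104 * 351500^0.5 / 276.9^1.25 = 54.5874


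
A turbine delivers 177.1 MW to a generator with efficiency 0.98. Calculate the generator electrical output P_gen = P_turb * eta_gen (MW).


P_gen = 177.1 * 0.98 = 173.5580 MW


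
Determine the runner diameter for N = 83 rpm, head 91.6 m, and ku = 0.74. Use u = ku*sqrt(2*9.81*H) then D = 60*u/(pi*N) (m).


u = 0.74 * sqrt(2*9.81*91.6) = 31.3710 m/s
D = 60 * 31.3710 / (pi * 83) = 7.2186 m


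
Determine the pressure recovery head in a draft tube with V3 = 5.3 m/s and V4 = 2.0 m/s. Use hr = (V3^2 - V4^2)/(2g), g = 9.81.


hr = (5.3^2 - 2.0^2) / (2*9.81) = 1.2278 m


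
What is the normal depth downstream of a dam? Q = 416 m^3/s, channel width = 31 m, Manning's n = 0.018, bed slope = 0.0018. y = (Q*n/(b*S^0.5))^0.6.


y = (416 * 0.018 / (31 * 0.0018^0.5))^0.6 = 2.8394 m


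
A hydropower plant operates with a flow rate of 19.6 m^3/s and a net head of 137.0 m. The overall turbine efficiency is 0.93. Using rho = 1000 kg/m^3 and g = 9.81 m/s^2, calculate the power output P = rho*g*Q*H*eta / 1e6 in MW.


P = 1000 * 9.81 * 19.6 * 137.0 * 0.93 / 1e6 = 24.4979 MW


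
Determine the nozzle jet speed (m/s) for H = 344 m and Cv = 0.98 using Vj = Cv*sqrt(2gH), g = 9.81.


Vj = 0.98 * sqrt(2*9.81*344) = 80.5109 m/s


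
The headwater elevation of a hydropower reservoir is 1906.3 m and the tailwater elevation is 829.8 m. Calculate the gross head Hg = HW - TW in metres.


Hg = 1906.3 - 829.8 = 1076.5000 m


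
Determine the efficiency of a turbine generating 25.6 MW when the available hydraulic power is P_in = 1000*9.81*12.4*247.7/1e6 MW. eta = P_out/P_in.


P_in = 1000 * 9.81 * 12.4 * 247.7 / 1e6 = 30.1312 MW
eta = 25.6 / 30.1312 = 0.8496


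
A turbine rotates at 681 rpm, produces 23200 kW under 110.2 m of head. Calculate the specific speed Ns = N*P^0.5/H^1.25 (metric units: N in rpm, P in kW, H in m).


Ns = 681 * 23200^0.5 / 110.2^1.25 = 290.5120


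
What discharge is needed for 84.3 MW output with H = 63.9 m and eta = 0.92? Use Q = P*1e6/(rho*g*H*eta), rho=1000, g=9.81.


Q = 84.3 * 1e6 / (1000 * 9.81 * 63.9 * 0.92) = 146.1739 m^3/s


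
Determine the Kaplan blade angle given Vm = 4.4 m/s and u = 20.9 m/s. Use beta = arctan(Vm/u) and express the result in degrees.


beta = arctan(4.4 / 20.9) = 11.8887 degrees


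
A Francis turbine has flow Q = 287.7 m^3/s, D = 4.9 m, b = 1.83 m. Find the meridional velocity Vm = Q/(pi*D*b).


Vm = 287.7 / (pi * 4.9 * 1.83) = 10.2128 m/s


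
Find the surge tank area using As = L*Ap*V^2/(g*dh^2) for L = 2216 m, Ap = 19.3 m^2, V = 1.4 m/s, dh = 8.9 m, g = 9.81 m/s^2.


As = 2216 * 19.3 * 1.4^2 / (9.81 * 8.9^2) = 107.8783 m^2


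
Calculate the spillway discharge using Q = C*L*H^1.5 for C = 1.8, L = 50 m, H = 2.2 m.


Q = 1.8 * 50 * 2.2^1.5 = 293.6815 m^3/s


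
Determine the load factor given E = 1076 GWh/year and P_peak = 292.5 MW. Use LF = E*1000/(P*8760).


LF = 1076 * 1000 / (292.5 * 8760) = 0.4199


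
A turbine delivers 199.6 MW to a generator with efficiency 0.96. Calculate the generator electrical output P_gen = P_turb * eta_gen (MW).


P_gen = 199.6 * 0.96 = 191.6160 MW


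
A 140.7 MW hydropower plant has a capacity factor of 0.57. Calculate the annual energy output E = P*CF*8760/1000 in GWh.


E = 140.7 * 0.57 * 8760 / 1000 = 702.5432 GWh


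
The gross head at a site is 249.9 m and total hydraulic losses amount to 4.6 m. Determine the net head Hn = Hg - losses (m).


Hn = 249.9 - 4.6 = 245.3000 m


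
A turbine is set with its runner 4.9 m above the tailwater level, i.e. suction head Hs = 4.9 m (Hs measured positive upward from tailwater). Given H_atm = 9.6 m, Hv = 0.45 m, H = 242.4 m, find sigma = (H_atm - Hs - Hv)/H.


sigma = (9.6 - 4.9 - 0.45) / 242.4 = 0.0175


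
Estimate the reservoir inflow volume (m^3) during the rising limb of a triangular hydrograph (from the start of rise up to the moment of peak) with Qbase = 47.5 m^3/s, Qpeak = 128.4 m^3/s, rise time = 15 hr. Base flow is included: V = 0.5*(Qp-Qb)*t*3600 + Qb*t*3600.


V = 0.5*(128.4 - 47.5)*15*3600 + 47.5*15*3600 = 4.7493e+06 m^3


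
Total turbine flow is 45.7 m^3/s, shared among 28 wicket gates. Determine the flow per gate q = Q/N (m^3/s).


q = 45.7 / 28 = 1.6321 m^3/s


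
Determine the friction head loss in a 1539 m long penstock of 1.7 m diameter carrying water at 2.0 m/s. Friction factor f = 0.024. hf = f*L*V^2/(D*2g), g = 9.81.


hf = 0.024 * 1539 * 2.0^2 / (1.7 * 2 * 9.81) = 4.4296 m


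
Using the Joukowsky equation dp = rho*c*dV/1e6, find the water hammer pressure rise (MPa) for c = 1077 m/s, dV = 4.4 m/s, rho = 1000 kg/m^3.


dp = 1000 * 1077 * 4.4 / 1e6 = 4.7388 MPa


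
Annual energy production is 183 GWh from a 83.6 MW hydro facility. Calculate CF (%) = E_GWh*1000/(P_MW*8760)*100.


CF = 183 * 1000 / (83.6 * 8760) * 100 = 24.9885 %


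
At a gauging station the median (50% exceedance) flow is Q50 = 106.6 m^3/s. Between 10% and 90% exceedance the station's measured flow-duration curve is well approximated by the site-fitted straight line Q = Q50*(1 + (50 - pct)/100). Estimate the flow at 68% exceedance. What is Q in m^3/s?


Q = 106.6 * (1 + (50 - 68)/100) = 87.4120 m^3/s


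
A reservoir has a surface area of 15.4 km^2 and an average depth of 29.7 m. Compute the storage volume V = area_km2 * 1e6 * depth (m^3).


V = 15.4 * 1e6 * 29.7 = 4.5738e+08 m^3


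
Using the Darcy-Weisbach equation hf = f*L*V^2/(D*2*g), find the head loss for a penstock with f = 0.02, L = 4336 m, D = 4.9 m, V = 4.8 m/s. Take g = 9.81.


hf = 0.02 * 4336 * 4.8^2 / (4.9 * 2 * 9.81) = 20.7829 m


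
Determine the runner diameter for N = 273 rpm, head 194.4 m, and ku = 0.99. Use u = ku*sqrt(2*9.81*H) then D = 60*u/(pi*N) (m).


u = 0.99 * sqrt(2*9.81*194.4) = 61.1410 m/s
D = 60 * 61.1410 / (pi * 273) = 4.2773 m


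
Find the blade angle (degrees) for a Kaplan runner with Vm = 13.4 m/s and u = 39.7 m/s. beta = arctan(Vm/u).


beta = arctan(13.4 / 39.7) = 18.6512 degrees


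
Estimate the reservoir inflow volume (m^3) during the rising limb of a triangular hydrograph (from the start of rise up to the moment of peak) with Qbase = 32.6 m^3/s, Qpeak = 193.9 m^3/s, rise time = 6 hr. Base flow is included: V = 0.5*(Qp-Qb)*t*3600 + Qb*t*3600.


V = 0.5*(193.9 - 32.6)*6*3600 + 32.6*6*3600 = 2.4462e+06 m^3


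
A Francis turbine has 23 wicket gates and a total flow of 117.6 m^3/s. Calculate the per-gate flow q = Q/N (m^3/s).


q = 117.6 / 23 = 5.1130 m^3/s


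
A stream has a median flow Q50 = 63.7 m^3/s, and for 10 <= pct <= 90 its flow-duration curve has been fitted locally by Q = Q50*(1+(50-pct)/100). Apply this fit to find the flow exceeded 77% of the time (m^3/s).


Q = 63.7 * (1 + (50 - 77)/100) = 46.5010 m^3/s


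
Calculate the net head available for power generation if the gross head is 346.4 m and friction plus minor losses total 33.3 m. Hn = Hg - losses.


Hn = 346.4 - 33.3 = 313.1000 m


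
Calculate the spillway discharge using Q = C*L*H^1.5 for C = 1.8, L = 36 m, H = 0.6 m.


Q = 1.8 * 36 * 0.6^1.5 = 30.1163 m^3/s


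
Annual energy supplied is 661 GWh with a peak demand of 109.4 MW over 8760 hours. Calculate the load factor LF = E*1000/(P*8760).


LF = 661 * 1000 / (109.4 * 8760) = 0.6897


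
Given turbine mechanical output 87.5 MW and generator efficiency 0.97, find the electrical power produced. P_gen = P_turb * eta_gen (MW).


P_gen = 87.5 * 0.97 = 84.8750 MW


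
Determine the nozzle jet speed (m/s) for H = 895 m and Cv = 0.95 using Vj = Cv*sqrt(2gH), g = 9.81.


Vj = 0.95 * sqrt(2*9.81*895) = 125.8881 m/s


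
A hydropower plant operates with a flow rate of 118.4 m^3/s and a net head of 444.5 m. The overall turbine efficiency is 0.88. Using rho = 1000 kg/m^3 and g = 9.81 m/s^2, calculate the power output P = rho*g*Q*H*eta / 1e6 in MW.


P = 1000 * 9.81 * 118.4 * 444.5 * 0.88 / 1e6 = 454.3339 MW


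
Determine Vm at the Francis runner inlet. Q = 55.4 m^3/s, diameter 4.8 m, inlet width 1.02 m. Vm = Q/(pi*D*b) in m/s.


Vm = 55.4 / (pi * 4.8 * 1.02) = 3.6018 m/s


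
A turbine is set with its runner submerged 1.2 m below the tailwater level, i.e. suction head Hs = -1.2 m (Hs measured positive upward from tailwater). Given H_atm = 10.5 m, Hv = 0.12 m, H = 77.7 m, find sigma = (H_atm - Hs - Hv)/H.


sigma = (10.5 - (-1.2) - 0.12) / 77.7 = 0.1490


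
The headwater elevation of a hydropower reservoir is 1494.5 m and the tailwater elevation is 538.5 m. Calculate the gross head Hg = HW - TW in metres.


Hg = 1494.5 - 538.5 = 956.0000 m


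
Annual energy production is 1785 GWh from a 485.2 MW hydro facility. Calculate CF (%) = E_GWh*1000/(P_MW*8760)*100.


CF = 1785 * 1000 / (485.2 * 8760) * 100 = 41.9965 %


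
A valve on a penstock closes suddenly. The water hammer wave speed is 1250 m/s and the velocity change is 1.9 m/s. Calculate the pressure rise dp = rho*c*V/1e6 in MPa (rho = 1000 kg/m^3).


dp = 1000 * 1250 * 1.9 / 1e6 = 2.3750 MPa


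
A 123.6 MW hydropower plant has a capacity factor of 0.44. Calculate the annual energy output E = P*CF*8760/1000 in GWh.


E = 123.6 * 0.44 * 8760 / 1000 = 476.4038 GWh


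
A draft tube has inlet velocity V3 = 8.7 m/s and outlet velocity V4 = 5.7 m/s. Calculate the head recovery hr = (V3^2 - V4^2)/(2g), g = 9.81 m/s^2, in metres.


hr = (8.7^2 - 5.7^2) / (2*9.81) = 2.2018 m


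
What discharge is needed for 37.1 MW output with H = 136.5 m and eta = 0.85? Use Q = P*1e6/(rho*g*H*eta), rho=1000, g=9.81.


Q = 37.1 * 1e6 / (1000 * 9.81 * 136.5 * 0.85) = 32.5952 m^3/s


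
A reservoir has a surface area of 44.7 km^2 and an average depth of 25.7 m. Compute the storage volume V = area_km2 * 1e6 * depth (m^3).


V = 44.7 * 1e6 * 25.7 = 1.1488e+09 m^3


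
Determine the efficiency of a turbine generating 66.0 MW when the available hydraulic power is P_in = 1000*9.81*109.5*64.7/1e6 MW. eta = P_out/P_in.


P_in = 1000 * 9.81 * 109.5 * 64.7 / 1e6 = 69.5004 MW
eta = 66.0 / 69.5004 = 0.9496


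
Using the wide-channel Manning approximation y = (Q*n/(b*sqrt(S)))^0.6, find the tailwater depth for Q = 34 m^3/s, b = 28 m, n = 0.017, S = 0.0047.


y = (34 * 0.017 / (28 * 0.0047^0.5))^0.6 = 0.4867 m


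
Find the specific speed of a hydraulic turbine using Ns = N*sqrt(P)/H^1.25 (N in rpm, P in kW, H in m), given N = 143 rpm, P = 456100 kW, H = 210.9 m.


Ns = 143 * 456100^0.5 / 210.9^1.25 = 120.1629


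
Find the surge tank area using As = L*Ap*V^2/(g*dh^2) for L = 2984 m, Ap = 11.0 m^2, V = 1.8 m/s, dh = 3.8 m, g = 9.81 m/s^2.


As = 2984 * 11.0 * 1.8^2 / (9.81 * 3.8^2) = 750.7586 m^2


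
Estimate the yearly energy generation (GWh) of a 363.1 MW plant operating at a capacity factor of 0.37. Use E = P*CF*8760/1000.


E = 363.1 * 0.37 * 8760 / 1000 = 1176.8797 GWh


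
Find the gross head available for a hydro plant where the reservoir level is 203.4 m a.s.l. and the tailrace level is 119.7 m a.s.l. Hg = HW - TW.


Hg = 203.4 - 119.7 = 83.7000 m


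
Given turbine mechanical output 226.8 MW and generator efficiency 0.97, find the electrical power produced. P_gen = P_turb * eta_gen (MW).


P_gen = 226.8 * 0.97 = 219.9960 MW


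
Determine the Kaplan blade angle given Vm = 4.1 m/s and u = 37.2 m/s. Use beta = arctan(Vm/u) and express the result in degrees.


beta = arctan(4.1 / 37.2) = 6.2895 degrees


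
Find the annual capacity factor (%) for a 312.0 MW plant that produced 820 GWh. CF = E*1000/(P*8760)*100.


CF = 820 * 1000 / (312.0 * 8760) * 100 = 30.0023 %


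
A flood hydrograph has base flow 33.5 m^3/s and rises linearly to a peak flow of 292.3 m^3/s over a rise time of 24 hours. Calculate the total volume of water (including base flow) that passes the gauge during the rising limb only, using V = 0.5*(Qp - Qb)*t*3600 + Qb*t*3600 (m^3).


V = 0.5*(292.3 - 33.5)*24*3600 + 33.5*24*3600 = 1.4075e+07 m^3


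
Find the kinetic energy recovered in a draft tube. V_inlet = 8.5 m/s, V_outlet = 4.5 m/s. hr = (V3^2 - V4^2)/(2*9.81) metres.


hr = (8.5^2 - 4.5^2) / (2*9.81) = 2.6504 m


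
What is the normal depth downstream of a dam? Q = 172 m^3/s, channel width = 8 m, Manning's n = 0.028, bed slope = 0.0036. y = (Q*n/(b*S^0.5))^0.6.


y = (172 * 0.028 / (8 * 0.0036^0.5))^0.6 = 3.9890 m


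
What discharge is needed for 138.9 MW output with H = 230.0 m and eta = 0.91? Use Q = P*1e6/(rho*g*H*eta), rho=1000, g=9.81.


Q = 138.9 * 1e6 / (1000 * 9.81 * 230.0 * 0.91) = 67.6494 m^3/s


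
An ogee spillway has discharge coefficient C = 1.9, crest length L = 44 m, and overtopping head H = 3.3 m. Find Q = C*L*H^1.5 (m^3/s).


Q = 1.9 * 44 * 3.3^1.5 = 501.1609 m^3/s


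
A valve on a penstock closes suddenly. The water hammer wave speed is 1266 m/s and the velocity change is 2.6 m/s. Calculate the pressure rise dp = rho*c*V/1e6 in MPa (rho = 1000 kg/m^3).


dp = 1000 * 1266 * 2.6 / 1e6 = 3.2916 MPa


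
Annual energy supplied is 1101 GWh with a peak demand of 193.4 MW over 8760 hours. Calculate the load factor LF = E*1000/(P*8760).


LF = 1101 * 1000 / (193.4 * 8760) = 0.6499


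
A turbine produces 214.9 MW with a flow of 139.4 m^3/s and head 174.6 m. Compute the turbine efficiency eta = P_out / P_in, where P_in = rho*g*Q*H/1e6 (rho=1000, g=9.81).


P_in = 1000 * 9.81 * 139.4 * 174.6 / 1e6 = 238.7679 MW
eta = 214.9 / 238.7679 = 0.9000


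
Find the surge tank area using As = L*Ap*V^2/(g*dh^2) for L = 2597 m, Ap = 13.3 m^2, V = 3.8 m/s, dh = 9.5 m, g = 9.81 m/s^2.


As = 2597 * 13.3 * 3.8^2 / (9.81 * 9.5^2) = 563.3452 m^2


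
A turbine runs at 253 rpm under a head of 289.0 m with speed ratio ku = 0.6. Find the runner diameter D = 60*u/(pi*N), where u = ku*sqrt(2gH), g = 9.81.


u = 0.6 * sqrt(2*9.81*289.0) = 45.1804 m/s
D = 60 * 45.1804 / (pi * 253) = 3.4106 m


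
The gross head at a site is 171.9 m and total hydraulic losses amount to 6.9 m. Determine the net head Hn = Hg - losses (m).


Hn = 171.9 - 6.9 = 165.0000 m


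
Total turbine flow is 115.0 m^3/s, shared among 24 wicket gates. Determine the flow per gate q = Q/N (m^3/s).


q = 115.0 / 24 = 4.7917 m^3/s


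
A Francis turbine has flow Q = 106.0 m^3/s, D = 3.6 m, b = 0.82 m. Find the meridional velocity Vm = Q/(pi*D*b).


Vm = 106.0 / (pi * 3.6 * 0.82) = 11.4298 m/s


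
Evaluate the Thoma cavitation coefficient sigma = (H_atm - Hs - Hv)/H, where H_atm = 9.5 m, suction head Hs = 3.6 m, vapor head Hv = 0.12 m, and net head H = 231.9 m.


sigma = (9.5 - 3.6 - 0.12) / 231.9 = 0.0249


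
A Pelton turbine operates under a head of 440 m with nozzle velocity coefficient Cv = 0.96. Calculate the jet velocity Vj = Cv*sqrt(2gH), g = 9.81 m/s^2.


Vj = 0.96 * sqrt(2*9.81*440) = 89.1963 m/s


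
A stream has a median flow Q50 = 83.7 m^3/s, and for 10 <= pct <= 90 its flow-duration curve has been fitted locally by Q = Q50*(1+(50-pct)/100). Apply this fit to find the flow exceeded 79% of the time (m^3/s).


Q = 83.7 * (1 + (50 - 79)/100) = 59.4270 m^3/s


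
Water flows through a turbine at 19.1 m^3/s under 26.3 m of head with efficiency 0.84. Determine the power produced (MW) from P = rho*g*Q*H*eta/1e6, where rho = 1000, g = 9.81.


P = 1000 * 9.81 * 19.1 * 26.3 * 0.84 / 1e6 = 4.1394 MW


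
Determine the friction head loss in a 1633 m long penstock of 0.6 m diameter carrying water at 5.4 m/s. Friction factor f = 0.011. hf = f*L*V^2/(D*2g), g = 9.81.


hf = 0.011 * 1633 * 5.4^2 / (0.6 * 2 * 9.81) = 44.4955 m


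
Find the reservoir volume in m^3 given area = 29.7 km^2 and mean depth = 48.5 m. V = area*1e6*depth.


V = 29.7 * 1e6 * 48.5 = 1.4404e+09 m^3


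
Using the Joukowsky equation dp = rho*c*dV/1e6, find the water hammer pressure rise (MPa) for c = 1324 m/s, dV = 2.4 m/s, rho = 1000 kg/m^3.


dp = 1000 * 1324 * 2.4 / 1e6 = 3.1776 MPa


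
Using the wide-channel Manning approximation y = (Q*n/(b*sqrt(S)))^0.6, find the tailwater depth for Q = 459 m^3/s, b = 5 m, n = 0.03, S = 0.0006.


y = (459 * 0.03 / (5 * 0.0006^0.5))^0.6 = 17.0033 m


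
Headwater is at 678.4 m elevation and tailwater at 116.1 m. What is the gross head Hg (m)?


Hg = 678.4 - 116.1 = 562.3000 m


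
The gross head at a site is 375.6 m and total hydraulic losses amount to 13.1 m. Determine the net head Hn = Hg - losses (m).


Hn = 375.6 - 13.1 = 362.5000 m


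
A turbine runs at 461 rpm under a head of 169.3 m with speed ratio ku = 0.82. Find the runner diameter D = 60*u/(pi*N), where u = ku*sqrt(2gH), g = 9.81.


u = 0.82 * sqrt(2*9.81*169.3) = 47.2598 m/s
D = 60 * 47.2598 / (pi * 461) = 1.9579 m


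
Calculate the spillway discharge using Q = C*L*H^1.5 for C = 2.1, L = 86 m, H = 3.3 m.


Q = 2.1 * 86 * 3.3^1.5 = 1082.6514 m^3/s


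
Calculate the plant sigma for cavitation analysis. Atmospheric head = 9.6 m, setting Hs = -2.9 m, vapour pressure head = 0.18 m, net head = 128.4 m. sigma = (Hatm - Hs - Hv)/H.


sigma = (9.6 - (-2.9) - 0.18) / 128.4 = 0.0960


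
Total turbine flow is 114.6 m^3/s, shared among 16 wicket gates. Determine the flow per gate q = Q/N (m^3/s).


q = 114.6 / 16 = 7.1625 m^3/s


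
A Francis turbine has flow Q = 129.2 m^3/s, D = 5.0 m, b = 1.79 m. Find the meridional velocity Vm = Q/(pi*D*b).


Vm = 129.2 / (pi * 5.0 * 1.79) = 4.5950 m/s


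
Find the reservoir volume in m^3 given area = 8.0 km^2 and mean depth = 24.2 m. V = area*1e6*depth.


V = 8.0 * 1e6 * 24.2 = 1.9360e+08 m^3


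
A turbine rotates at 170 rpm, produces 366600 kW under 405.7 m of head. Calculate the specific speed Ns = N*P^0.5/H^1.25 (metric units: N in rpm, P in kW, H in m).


Ns = 170 * 366600^0.5 / 405.7^1.25 = 56.5313


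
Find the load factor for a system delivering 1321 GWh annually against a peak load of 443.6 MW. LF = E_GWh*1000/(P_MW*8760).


LF = 1321 * 1000 / (443.6 * 8760) = 0.3399


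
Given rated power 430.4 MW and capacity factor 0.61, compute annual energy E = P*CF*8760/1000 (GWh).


E = 430.4 * 0.61 * 8760 / 1000 = 2299.8854 GWh


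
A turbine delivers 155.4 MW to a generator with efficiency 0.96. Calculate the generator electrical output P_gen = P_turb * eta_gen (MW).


P_gen = 155.4 * 0.96 = 149.1840 MW


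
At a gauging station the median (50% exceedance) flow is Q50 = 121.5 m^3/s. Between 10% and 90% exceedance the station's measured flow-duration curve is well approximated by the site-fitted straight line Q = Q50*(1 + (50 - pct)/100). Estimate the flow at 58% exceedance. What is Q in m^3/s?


Q = 121.5 * (1 + (50 - 58)/100) = 111.7800 m^3/s


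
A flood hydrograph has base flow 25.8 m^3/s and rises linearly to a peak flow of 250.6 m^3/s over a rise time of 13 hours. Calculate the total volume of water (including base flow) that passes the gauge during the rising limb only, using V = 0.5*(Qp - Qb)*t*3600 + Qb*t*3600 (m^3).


V = 0.5*(250.6 - 25.8)*13*3600 + 25.8*13*3600 = 6.4678e+06 m^3


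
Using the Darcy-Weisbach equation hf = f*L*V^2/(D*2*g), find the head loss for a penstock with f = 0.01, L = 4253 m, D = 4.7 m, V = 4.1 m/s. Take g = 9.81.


hf = 0.01 * 4253 * 4.1^2 / (4.7 * 2 * 9.81) = 7.7529 m


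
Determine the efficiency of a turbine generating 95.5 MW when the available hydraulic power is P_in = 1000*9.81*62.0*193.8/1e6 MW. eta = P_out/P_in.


P_in = 1000 * 9.81 * 62.0 * 193.8 / 1e6 = 117.8730 MW
eta = 95.5 / 117.8730 = 0.8102


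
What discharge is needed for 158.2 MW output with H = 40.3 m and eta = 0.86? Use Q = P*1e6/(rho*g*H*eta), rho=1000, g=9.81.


Q = 158.2 * 1e6 / (1000 * 9.81 * 40.3 * 0.86) = 465.3010 m^3/s


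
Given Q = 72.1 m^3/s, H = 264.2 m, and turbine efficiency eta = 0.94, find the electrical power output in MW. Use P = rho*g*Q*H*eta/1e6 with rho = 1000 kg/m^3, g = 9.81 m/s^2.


P = 1000 * 9.81 * 72.1 * 264.2 * 0.94 / 1e6 = 175.6568 MW


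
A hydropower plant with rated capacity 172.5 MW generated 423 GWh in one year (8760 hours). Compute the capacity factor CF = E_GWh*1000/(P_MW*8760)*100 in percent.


CF = 423 * 1000 / (172.5 * 8760) * 100 = 27.9929 %


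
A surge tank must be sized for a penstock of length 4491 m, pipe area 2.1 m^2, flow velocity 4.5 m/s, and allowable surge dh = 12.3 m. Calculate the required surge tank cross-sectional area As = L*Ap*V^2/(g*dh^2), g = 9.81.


As = 4491 * 2.1 * 4.5^2 / (9.81 * 12.3^2) = 128.6791 m^2


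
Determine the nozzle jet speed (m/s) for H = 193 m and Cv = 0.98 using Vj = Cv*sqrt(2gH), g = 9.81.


Vj = 0.98 * sqrt(2*9.81*193) = 60.3051 m/s


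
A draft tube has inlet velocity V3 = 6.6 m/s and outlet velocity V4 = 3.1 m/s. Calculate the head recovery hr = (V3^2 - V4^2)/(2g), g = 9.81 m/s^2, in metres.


hr = (6.6^2 - 3.1^2) / (2*9.81) = 1.7304 m


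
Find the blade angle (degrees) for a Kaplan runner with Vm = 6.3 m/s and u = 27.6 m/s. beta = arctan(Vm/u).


beta = arctan(6.3 / 27.6) = 12.8581 degrees


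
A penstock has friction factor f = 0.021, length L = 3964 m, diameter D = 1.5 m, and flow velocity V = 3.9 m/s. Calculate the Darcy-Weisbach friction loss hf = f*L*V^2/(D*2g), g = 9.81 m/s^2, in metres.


hf = 0.021 * 3964 * 3.9^2 / (1.5 * 2 * 9.81) = 43.0221 m


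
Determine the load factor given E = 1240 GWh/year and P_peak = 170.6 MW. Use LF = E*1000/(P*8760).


LF = 1240 * 1000 / (170.6 * 8760) = 0.8297


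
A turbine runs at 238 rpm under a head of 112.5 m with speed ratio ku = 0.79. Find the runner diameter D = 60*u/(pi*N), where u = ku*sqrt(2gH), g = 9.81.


u = 0.79 * sqrt(2*9.81*112.5) = 37.1153 m/s
D = 60 * 37.1153 / (pi * 238) = 2.9784 m


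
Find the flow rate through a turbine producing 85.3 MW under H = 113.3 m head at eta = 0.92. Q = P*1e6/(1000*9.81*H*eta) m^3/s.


Q = 85.3 * 1e6 / (1000 * 9.81 * 113.3 * 0.92) = 83.4185 m^3/s


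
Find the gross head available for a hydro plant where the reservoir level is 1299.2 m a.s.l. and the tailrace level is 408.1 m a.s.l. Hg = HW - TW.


Hg = 1299.2 - 408.1 = 891.1000 m


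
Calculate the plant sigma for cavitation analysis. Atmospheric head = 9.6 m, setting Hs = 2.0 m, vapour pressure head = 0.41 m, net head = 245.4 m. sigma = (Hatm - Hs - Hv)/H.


sigma = (9.6 - 2.0 - 0.41) / 245.4 = 0.0293


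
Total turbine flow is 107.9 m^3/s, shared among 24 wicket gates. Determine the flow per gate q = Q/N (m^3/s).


q = 107.9 / 24 = 4.4958 m^3/s


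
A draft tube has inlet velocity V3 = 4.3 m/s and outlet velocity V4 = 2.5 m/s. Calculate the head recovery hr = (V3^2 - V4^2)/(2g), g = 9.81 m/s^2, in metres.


hr = (4.3^2 - 2.5^2) / (2*9.81) = 0.6239 m


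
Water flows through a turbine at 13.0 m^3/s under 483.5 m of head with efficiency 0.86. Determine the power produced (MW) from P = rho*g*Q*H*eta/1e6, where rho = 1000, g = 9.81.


P = 1000 * 9.81 * 13.0 * 483.5 * 0.86 / 1e6 = 53.0282 MW


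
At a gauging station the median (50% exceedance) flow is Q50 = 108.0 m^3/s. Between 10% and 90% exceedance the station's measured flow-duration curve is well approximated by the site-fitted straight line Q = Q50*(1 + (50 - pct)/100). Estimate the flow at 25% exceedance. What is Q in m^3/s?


Q = 108.0 * (1 + (50 - 25)/100) = 135.0000 m^3/s


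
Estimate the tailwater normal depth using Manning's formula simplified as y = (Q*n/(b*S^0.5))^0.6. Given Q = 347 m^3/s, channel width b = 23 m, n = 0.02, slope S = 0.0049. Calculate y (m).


y = (347 * 0.02 / (23 * 0.0049^0.5))^0.6 = 2.4028 m


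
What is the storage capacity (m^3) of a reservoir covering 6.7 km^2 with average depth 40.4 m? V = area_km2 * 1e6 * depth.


V = 6.7 * 1e6 * 40.4 = 2.7068e+08 m^3


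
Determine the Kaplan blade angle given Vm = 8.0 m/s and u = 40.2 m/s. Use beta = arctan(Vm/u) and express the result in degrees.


beta = arctan(8.0 / 40.2) = 11.2551 degrees


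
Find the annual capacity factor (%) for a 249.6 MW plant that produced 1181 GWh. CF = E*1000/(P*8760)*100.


CF = 1181 * 1000 / (249.6 * 8760) * 100 = 54.0134 %


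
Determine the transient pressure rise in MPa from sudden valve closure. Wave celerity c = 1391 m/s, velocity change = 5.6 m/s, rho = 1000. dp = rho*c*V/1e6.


dp = 1000 * 1391 * 5.6 / 1e6 = 7.7896 MPa


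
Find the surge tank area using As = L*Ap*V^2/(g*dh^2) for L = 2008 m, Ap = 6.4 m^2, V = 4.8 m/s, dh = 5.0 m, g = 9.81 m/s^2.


As = 2008 * 6.4 * 4.8^2 / (9.81 * 5.0^2) = 1207.3054 m^2


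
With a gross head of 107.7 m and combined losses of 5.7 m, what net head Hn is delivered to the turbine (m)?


Hn = 107.7 - 5.7 = 102.0000 m


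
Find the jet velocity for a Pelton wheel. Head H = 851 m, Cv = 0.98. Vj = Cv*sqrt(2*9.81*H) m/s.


Vj = 0.98 * sqrt(2*9.81*851) = 126.6311 m/s


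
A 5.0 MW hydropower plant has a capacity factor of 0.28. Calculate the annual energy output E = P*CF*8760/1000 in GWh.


E = 5.0 * 0.28 * 8760 / 1000 = 12.2640 GWh


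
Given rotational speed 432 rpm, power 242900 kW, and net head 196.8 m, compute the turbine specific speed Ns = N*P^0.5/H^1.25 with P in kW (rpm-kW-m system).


Ns = 432 * 242900^0.5 / 196.8^1.25 = 288.8459


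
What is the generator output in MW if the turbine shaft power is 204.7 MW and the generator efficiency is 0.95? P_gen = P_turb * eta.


P_gen = 204.7 * 0.95 = 194.4650 MW


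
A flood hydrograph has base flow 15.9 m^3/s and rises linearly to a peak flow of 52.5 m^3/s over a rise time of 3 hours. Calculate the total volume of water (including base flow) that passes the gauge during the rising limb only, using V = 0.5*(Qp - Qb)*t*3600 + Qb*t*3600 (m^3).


V = 0.5*(52.5 - 15.9)*3*3600 + 15.9*3*3600 = 369360.0000 m^3


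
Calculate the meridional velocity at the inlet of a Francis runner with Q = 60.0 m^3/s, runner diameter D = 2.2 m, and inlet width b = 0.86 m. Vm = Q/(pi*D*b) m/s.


Vm = 60.0 / (pi * 2.2 * 0.86) = 10.0944 m/s


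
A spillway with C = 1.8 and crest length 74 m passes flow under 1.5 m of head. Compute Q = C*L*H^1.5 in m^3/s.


Q = 1.8 * 74 * 1.5^1.5 = 244.7040 m^3/s


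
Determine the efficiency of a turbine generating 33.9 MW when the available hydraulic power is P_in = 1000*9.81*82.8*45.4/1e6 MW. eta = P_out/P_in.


P_in = 1000 * 9.81 * 82.8 * 45.4 / 1e6 = 36.8770 MW
eta = 33.9 / 36.8770 = 0.9193


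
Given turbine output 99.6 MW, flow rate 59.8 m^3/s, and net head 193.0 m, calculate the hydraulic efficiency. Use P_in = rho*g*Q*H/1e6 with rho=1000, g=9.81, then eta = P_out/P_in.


P_in = 1000 * 9.81 * 59.8 * 193.0 / 1e6 = 113.2211 MW
eta = 99.6 / 113.2211 = 0.8797


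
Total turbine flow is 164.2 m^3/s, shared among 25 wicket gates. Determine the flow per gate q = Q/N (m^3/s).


q = 164.2 / 25 = 6.5680 m^3/s


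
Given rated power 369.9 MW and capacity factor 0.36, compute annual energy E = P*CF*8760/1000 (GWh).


E = 369.9 * 0.36 * 8760 / 1000 = 1166.5166 GWh


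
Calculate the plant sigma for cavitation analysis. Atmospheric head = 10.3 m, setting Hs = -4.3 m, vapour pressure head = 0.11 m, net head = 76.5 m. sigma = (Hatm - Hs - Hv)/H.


sigma = (10.3 - (-4.3) - 0.11) / 76.5 = 0.1894


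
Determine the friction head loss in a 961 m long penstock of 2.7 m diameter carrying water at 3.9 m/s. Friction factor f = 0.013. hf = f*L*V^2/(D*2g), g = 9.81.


hf = 0.013 * 961 * 3.9^2 / (2.7 * 2 * 9.81) = 3.5870 m


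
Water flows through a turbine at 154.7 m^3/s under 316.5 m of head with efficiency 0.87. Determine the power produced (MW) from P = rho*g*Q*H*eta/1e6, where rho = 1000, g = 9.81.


P = 1000 * 9.81 * 154.7 * 316.5 * 0.87 / 1e6 = 417.8807 MW


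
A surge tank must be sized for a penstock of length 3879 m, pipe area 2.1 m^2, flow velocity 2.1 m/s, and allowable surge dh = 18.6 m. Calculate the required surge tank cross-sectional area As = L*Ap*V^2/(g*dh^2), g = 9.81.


As = 3879 * 2.1 * 2.1^2 / (9.81 * 18.6^2) = 10.5848 m^2


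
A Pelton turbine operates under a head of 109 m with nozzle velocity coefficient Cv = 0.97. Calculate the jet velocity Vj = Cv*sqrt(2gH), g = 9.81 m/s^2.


Vj = 0.97 * sqrt(2*9.81*109) = 44.8574 m/s


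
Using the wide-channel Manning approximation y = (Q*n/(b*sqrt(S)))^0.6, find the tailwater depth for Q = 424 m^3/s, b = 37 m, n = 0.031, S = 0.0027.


y = (424 * 0.031 / (37 * 0.0027^0.5))^0.6 = 3.1689 m


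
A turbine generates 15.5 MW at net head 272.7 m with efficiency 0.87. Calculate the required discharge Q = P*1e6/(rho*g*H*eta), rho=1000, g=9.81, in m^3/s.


Q = 15.5 * 1e6 / (1000 * 9.81 * 272.7 * 0.87) = 6.6598 m^3/s


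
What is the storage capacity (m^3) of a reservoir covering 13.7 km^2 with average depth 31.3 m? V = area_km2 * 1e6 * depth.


V = 13.7 * 1e6 * 31.3 = 4.2881e+08 m^3


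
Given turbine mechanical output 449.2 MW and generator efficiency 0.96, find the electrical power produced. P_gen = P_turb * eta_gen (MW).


P_gen = 449.2 * 0.96 = 431.2320 MW


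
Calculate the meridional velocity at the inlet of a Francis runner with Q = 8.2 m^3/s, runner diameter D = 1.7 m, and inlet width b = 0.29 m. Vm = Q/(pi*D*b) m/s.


Vm = 8.2 / (pi * 1.7 * 0.29) = 5.2944 m/s


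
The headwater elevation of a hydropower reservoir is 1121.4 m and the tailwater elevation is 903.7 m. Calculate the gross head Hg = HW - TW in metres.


Hg = 1121.4 - 903.7 = 217.7000 m


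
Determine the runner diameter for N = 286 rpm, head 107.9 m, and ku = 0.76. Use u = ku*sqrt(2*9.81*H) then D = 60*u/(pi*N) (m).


u = 0.76 * sqrt(2*9.81*107.9) = 34.9682 m/s
D = 60 * 34.9682 / (pi * 286) = 2.3351 m


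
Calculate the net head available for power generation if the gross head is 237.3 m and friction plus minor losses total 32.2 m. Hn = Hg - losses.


Hn = 237.3 - 32.2 = 205.1000 m


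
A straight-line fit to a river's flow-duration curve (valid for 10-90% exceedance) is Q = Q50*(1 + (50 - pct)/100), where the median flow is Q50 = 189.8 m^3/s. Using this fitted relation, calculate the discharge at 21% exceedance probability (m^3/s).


Q = 189.8 * (1 + (50 - 21)/100) = 244.8420 m^3/s
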